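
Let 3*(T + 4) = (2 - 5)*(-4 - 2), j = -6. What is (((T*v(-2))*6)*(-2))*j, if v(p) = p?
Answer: -288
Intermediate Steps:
T = 2 (T = -4 + ((2 - 5)*(-4 - 2))/3 = -4 + (-3*(-6))/3 = -4 + (⅓)*18 = -4 + 6 = 2)
(((T*v(-2))*6)*(-2))*j = (((2*(-2))*6)*(-2))*(-6) = (-4*6*(-2))*(-6) = -24*(-2)*(-6) = 48*(-6) = -288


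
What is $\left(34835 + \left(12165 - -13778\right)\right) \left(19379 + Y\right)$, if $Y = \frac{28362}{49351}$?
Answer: $\frac{58128163742198}{49351} \approx 1.1779 \cdot 10^{9}$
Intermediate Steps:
$Y = \frac{28362}{49351}$ ($Y = 28362 \cdot \frac{1}{49351} = \frac{28362}{49351} \approx 0.5747$)
$\left(34835 + \left(12165 - -13778\right)\right) \left(19379 + Y\right) = \left(34835 + \left(12165 - -13778\right)\right) \left(19379 + \frac{28362}{49351}\right) = \left(34835 + \left(12165 + 13778\right)\right) \frac{956401391}{49351} = \left(34835 + 25943\right) \frac{956401391}{49351} = 60778 \cdot \frac{956401391}{49351} = \frac{58128163742198}{49351}$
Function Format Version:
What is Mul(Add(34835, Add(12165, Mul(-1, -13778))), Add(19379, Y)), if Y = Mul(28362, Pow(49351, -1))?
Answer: Rational(58128163742198, 49351) ≈ 1.1779e+9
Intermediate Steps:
Y = Rational(28362, 49351) (Y = Mul(28362, Rational(1, 49351)) = Rational(28362, 49351) ≈ 0.57470)
Mul(Add(34835, Add(12165, Mul(-1, -13778))), Add(19379, Y)) = Mul(Add(34835, Add(12165, Mul(-1, -13778))), Add(19379, Rational(28362, 49351))) = Mul(Add(34835, Add(12165, 13778)), Rational(956401391, 49351)) = Mul(Add(34835, 25943), Rational(956401391, 49351)) = Mul(60778, Rational(956401391, 49351)) = Rational(58128163742198, 49351)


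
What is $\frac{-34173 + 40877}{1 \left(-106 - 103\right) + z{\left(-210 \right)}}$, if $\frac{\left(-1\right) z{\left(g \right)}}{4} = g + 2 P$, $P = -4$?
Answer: $\frac{6704}{663} \approx 10.112$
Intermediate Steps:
$z{\left(g \right)} = 32 - 4 g$ ($z{\left(g \right)} = - 4 \left(g + 2 \left(-4\right)\right) = - 4 \left(g - 8\right) = - 4 \left(-8 + g\right) = 32 - 4 g$)
$\frac{-34173 + 40877}{1 \left(-106 - 103\right) + z{\left(-210 \right)}} = \frac{-34173 + 40877}{1 \left(-106 - 103\right) + \left(32 - -840\right)} = \frac{6704}{1 \left(-209\right) + \left(32 + 840\right)} = \frac{6704}{-209 + 872} = \frac{6704}{663}$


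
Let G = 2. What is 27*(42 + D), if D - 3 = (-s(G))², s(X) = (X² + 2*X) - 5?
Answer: 1458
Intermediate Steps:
s(X) = -5 + X² + 2*X
D = 12 (D = 3 + (-(-5 + 2² + 2*2))² = 3 + (-(-5 + 4 + 4))² = 3 + (-1*3)² = 3 + (-3)² = 3 + 9 = 12)
27*(42 + D) = 27*(42 + 12) = 27*54 = 1458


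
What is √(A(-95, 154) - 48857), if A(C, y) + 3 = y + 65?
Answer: I*√48641 ≈ 220.55*I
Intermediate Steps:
A(C, y) = 62 + y (A(C, y) = -3 + (y + 65) = -3 + (65 + y) = 62 + y)
√(A(-95, 154) - 48857) = √((62 + 154) - 48857) = √(216 - 48857) = √(-48641) = I*√48641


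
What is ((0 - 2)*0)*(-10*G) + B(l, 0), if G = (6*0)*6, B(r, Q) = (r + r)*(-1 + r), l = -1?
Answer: 4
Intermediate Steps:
B(r, Q) = 2*r*(-1 + r) (B(r, Q) = (2*r)*(-1 + r) = 2*r*(-1 + r))
G = 0 (G = 0*6 = 0)
((0 - 2)*0)*(-10*G) + B(l, 0) = ((0 - 2)*0)*(-10*0) + 2*(-1)*(-1 - 1) = -2*0*0 + 2*(-1)*(-2) = 0*0 + 4 = 0 + 4 = 4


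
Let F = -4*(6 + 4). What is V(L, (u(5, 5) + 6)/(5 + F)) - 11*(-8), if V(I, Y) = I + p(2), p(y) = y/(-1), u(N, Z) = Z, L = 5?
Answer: 91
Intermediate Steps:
F = -40 (F = -4*10 = -40)
p(y) = -y (p(y) = y*(-1) = -y)
V(I, Y) = -2 + I (V(I, Y) = I - 1*2 = I - 2 = -2 + I)
V(L, (u(5, 5) + 6)/(5 + F)) - 11*(-8) = (-2 + 5) - 11*(-8) = 3 + 88 = 91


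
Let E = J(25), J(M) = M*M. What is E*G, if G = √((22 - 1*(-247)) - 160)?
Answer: 625*√109 ≈ 6525.2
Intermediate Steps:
G = √109 (G = √((22 + 247) - 160) = √(269 - 160) = √109 ≈ 10.440)
J(M) = M²
E = 625 (E = 25² = 625)
E*G = 625*√109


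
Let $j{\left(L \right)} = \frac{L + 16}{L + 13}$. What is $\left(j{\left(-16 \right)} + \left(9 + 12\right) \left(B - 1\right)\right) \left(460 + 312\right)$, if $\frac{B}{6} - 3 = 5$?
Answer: $761964$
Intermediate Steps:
$B = 48$ ($B = 18 + 6 \cdot 5 = 18 + 30 = 48$)
$j{\left(L \right)} = \frac{16 + L}{13 + L}$
$\left(j{\left(-16 \right)} + \left(9 + 12\right) \left(B - 1\right)\right) \left(460 + 312\right) = \left(\frac{16 - 16}{13 - 16} + \left(9 + 12\right) \left(48 - 1\right)\right) \left(460 + 312\right) = \left(\frac{1}{-3} \cdot 0 + 21 \left(48 - 1\right)\right) 772 = \left(\left(- \frac{1}{3}\right) 0 + 21 \cdot 47\right) 772 = \left(0 + 987\right) 772 = 987 \cdot 772 = 761964$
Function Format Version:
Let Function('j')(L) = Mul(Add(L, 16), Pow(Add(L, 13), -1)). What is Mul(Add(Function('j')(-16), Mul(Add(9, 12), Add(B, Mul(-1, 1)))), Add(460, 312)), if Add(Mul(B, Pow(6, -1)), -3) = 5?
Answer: 761964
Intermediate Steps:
B = 48 (B = Add(18, Mul(6, 5)) = Add(18, 30) = 48)
Function('j')(L) = Mul(Pow(Add(13, L), -1), Add(16, L)) (Function('j')(L) = Mul(Add(16, L), Pow(Add(13, L), -1)) = Mul(Pow(Add(13, L), -1), Add(16, L)))
Mul(Add(Function('j')(-16), Mul(Add(9, 12), Add(B, Mul(-1, 1)))), Add(460, 312)) = Mul(Add(Mul(Pow(Add(13, -16), -1), Add(16, -16)), Mul(Add(9, 12), Add(48, Mul(-1, 1)))), Add(460, 312)) = Mul(Add(Mul(Pow(-3, -1), 0), Mul(21, Add(48, -1))), 772) = Mul(Add(Mul(Rational(-1, 3), 0), Mul(21, 47)), 772) = Mul(Add(0, 987), 772) = Mul(987, 772) = 761964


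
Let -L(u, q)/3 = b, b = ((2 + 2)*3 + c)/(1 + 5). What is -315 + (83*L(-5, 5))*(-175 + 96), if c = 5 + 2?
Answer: 123953/2 ≈ 61977.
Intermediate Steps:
c = 7
b = 19/6 (b = ((2 + 2)*3 + 7)/(1 + 5) = (4*3 + 7)/6 = (12 + 7)*(⅙) = 19*(⅙) = 19/6 ≈ 3.1667)
L(u, q) = -19/2 (L(u, q) = -3*19/6 = -19/2)
-315 + (83*L(-5, 5))*(-175 + 96) = -315 + (83*(-19/2))*(-175 + 96) = -315 - 1577/2*(-79) = -315 + 124583/2 = 123953/2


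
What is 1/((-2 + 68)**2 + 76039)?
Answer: 1/80395 ≈ 1.2439e-5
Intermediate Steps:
1/((-2 + 68)**2 + 76039) = 1/(66**2 + 76039) = 1/(4356 + 76039) = 1/80395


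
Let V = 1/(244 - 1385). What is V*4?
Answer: -4/1141 ≈ -0.0035057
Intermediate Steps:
V = -1/1141 (V = 1/(-1141) = -1/1141 ≈ -0.00087642)
V*4 = -1/1141*4 = -4/1141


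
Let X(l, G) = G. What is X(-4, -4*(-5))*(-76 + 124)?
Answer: 960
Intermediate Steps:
X(-4, -4*(-5))*(-76 + 124) = (-4*(-5))*(-76 + 124) = 20*48 = 960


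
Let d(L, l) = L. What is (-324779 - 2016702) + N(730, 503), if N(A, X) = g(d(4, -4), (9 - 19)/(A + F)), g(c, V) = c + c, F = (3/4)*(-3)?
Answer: -2341473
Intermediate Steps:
F = -9/4 (F = (3*(¼))*(-3) = (¾)*(-3) = -9/4 ≈ -2.2500)
g(c, V) = 2*c
N(A, X) = 8 (N(A, X) = 2*4 = 8)
(-324779 - 2016702) + N(730, 503) = (-324779 - 2016702) + 8 = -2341481 + 8 = -2341473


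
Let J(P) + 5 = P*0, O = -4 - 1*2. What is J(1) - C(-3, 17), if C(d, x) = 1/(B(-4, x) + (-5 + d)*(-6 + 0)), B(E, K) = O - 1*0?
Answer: -211/42 ≈ -5.0238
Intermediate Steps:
O = -6 (O = -4 - 2 = -6)
J(P) = -5 (J(P) = -5 + P*0 = -5 + 0 = -5)
B(E, K) = -6 (B(E, K) = -6 - 1*0 = -6 + 0 = -6)
C(d, x) = 1/(24 - 6*d) (C(d, x) = 1/(-6 + (-5 + d)*(-6 + 0)) = 1/(-6 + (-5 + d)*(-6)) = 1/(-6 + (30 - 6*d)) = 1/(24 - 6*d))
J(1) - C(-3, 17) = -5 - (-1)/(-24 + 6*(-3)) = -5 - (-1)/(-24 - 18) = -5 - (-1)/(-42) = -5 - (-1)*(-1)/42 = -5 - 1*1/42 = -5 - 1/42 = -211/42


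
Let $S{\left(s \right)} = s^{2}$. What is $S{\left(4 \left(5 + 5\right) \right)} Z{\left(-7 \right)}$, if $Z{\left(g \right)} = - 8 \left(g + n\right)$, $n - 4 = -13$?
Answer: $204800$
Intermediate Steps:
$n = -9$ ($n = 4 - 13 = -9$)
$Z{\left(g \right)} = 72 - 8 g$ ($Z{\left(g \right)} = - 8 \left(g - 9\right) = - 8 \left(-9 + g\right) = 72 - 8 g$)
$S{\left(4 \left(5 + 5\right) \right)} Z{\left(-7 \right)} = \left(4 \left(5 + 5\right)\right)^{2} \left(72 - -56\right) = \left(4 \cdot 10\right)^{2} \left(72 + 56\right) = 40^{2} \cdot 128 = 1600 \cdot 128 = 204800$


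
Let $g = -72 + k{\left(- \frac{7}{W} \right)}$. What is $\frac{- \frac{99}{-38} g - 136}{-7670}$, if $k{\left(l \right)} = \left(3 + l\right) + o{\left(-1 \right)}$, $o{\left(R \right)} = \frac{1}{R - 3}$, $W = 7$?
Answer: $\frac{48491}{1165840} \approx 0.041593$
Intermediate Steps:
$o{\left(R \right)} = \frac{1}{-3 + R}$
$k{\left(l \right)} = \frac{11}{4} + l$ ($k{\left(l \right)} = \left(3 + l\right) + \frac{1}{-3 - 1} = \left(3 + l\right) + \frac{1}{-4} = \left(3 + l\right) - \frac{1}{4} = \frac{11}{4} + l$)
$g = - \frac{281}{4}$ ($g = -72 + \left(\frac{11}{4} - \frac{7}{7}\right) = -72 + \left(\frac{11}{4} - 1\right) = -72 + \frac{7}{4} = - \frac{281}{4} \approx -70.25$)
$\frac{- \frac{99}{-38} g - 136}{-7670} = \frac{- \frac{99}{-38} \left(- \frac{281}{4}\right) - 136}{-7670} = \left(\left(-99\right) \left(- \frac{1}{38}\right) \left(- \frac{281}{4}\right) - 136\right) \left(- \frac{1}{7670}\right) = \left(\frac{99}{38} \left(- \frac{281}{4}\right) - 136\right) \left(- \frac{1}{7670}\right) = \left(- \frac{27819}{152} - 136\right) \left(- \frac{1}{7670}\right) = \left(- \frac{48491}{152}\right) \left(- \frac{1}{7670}\right) = \frac{48491}{1165840}$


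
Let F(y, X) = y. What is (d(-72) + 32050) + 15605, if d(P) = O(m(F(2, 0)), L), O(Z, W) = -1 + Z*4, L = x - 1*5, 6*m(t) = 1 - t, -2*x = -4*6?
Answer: 142960/3 ≈ 47653.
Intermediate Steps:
x = 12 (x = -(-2)*6 = -1/2*(-24) = 12)
m(t) = 1/6 - t/6 (m(t) = (1 - t)/6 = 1/6 - t/6)
L = 7 (L = 12 - 1*5 = 12 - 5 = 7)
O(Z, W) = -1 + 4*Z
d(P) = -5/3 (d(P) = -1 + 4*(1/6 - 1/6*2) = -1 + 4*(1/6 - 1/3) = -1 + 4*(-1/6) = -1 - 2/3 = -5/3)
(d(-72) + 32050) + 15605 = (-5/3 + 32050) + 15605 = 96145/3 + 15605 = 142960/3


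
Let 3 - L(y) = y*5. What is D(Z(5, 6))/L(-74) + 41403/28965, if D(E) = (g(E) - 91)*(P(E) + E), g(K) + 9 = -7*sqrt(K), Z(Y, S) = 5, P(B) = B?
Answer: -4507227/3601315 - 70*sqrt(5)/373 ≈ -1.6712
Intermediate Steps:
g(K) = -9 - 7*sqrt(K)
L(y) = 3 - 5*y (L(y) = 3 - y*5 = 3 - 5*y)
D(E) = 2*E*(-100 - 7*sqrt(E)) (D(E) = ((-9 - 7*sqrt(E)) - 91)*(E + E) = (-100 - 7*sqrt(E))*(2*E) = 2*E*(-100 - 7*sqrt(E)))
D(Z(5, 6))/L(-74) + 41403/28965 = (-200*5 - 70*sqrt(5))/(3 - 5*(-74)) + 41403/28965 = (-1000 - 70*sqrt(5))/(3 + 370) + 41403*(1/28965) = (-1000 - 70*sqrt(5))/373 + 13801/9655 = (-1000 - 70*sqrt(5))*(1/373) + 13801/9655 = (-1000/373 - 70*sqrt(5)/373) + 13801/9655 = -4507227/3601315 - 70*sqrt(5)/373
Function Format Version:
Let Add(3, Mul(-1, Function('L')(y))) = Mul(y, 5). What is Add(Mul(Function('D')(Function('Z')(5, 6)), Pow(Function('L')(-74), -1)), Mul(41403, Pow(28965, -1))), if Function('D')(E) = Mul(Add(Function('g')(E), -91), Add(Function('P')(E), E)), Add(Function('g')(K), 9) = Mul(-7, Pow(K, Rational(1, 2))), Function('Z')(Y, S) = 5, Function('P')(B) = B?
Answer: Add(Rational(-4507227, 3601315), Mul(Rational(-70, 373), Pow(5, Rational(1, 2)))) ≈ -1.6712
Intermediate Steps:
Function('g')(K) = Add(-9, Mul(-7, Pow(K, Rational(1, 2))))
Function('L')(y) = Add(3, Mul(-5, y)) (Function('L')(y) = Add(3, Mul(-1, Mul(y, 5))) = Add(3, Mul(-1, Mul(5, y))) = Add(3, Mul(-5, y)))
Function('D')(E) = Mul(2, E, Add(-100, Mul(-7, Pow(E, Rational(1, 2))))) (Function('D')(E) = Mul(Add(Add(-9, Mul(-7, Pow(E, Rational(1, 2)))), -91), Add(E, E)) = Mul(Add(-100, Mul(-7, Pow(E, Rational(1, 2)))), Mul(2, E)) = Mul(2, E, Add(-100, Mul(-7, Pow(E, Rational(1, 2))))))
Add(Mul(Function('D')(Function('Z')(5, 6)), Pow(Function('L')(-74), -1)), Mul(41403, Pow(28965, -1))) = Add(Mul(Add(Mul(-200, 5), Mul(-14, Pow(5, Rational(3, 2)))), Pow(Add(3, Mul(-5, -74)), -1)), Mul(41403, Pow(28965, -1))) = Add(Mul(Add(-1000, Mul(-14, Mul(5, Pow(5, Rational(1, 2))))), Pow(Add(3, 370), -1)), Mul(41403, Rational(1, 28965))) = Add(Mul(Add(-1000, Mul(-70, Pow(5, Rational(1, 2)))), Pow(373, -1)), Rational(13801, 9655)) = Add(Mul(Add(-1000, Mul(-70, Pow(5, Rational(1, 2)))), Rational(1, 373)), Rational(13801, 9655)) = Add(Add(Rational(-1000, 373), Mul(Rational(-70, 373), Pow(5, Rational(1, 2)))), Rational(13801, 9655)) = Add(Rational(-4507227, 3601315), Mul(Rational(-70, 373), Pow(5, Rational(1, 2))))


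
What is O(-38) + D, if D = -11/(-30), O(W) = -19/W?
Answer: 13/15 ≈ 0.86667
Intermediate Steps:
D = 11/30 (D = -11*(-1/30) = 11/30 ≈ 0.36667)
O(-38) + D = -19/(-38) + 11/30 = -19*(-1/38) + 11/30 = 1/2 + 11/30 = 13/15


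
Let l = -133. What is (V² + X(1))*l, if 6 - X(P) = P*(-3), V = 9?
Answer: -11970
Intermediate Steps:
X(P) = 6 + 3*P (X(P) = 6 - P*(-3) = 6 - (-3)*P = 6 + 3*P)
(V² + X(1))*l = (9² + (6 + 3*1))*(-133) = (81 + (6 + 3))*(-133) = (81 + 9)*(-133) = 90*(-133) = -11970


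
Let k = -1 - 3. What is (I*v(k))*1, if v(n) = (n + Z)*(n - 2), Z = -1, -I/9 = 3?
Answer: -810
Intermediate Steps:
I = -27 (I = -9*3 = -27)
k = -4
v(n) = (-1 + n)*(-2 + n) (v(n) = (n - 1)*(n - 2) = (-1 + n)*(-2 + n))
(I*v(k))*1 = -27*(2 + (-4)² - 3*(-4))*1 = -27*(2 + 16 + 12)*1 = -27*30*1 = -810*1 = -810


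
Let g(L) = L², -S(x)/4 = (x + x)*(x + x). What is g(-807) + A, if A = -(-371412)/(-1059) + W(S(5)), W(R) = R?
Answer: 229625893/353 ≈ 6.5050e+5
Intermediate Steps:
S(x) = -16*x² (S(x) = -4*(x + x)*(x + x) = -4*2*x*2*x = -16*x²)
A = -265004/353 (A = -(-371412)/(-1059) - 16*5² = -(-371412)*(-1)/1059 - 16*25 = -543*228/353 - 400 = -123804/353 - 400 = -265004/353 ≈ -750.72)
g(-807) + A = (-807)² - 265004/353 = 651249 - 265004/353 = 229625893/353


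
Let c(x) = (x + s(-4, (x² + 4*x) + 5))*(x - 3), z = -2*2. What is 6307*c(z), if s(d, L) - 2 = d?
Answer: 264894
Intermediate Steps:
z = -4
s(d, L) = 2 + d
c(x) = (-3 + x)*(-2 + x) (c(x) = (x + (2 - 4))*(x - 3) = (x - 2)*(-3 + x) = (-2 + x)*(-3 + x) = (-3 + x)*(-2 + x))
6307*c(z) = 6307*(6 + (-4)² - 5*(-4)) = 6307*(6 + 16 + 20) = 6307*42 = 264894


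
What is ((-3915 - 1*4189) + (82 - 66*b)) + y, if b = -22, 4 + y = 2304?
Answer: -4270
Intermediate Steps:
y = 2300 (y = -4 + 2304 = 2300)
((-3915 - 1*4189) + (82 - 66*b)) + y = ((-3915 - 1*4189) + (82 - 66*(-22))) + 2300 = ((-3915 - 4189) + (82 + 1452)) + 2300 = (-8104 + 1534) + 2300 = -6570 + 2300 = -4270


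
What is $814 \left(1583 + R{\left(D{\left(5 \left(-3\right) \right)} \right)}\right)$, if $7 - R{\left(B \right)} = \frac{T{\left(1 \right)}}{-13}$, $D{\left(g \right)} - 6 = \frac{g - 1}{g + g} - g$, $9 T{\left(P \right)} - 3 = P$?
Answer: $\frac{151431676}{117} \approx 1.2943 \cdot 10^{6}$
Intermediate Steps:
$T{\left(P \right)} = \frac{1}{3} + \frac{P}{9}$
$D{\left(g \right)} = 6 - g + \frac{-1 + g}{2 g}$ ($D{\left(g \right)} = 6 - \left(g - \frac{g - 1}{g + g}\right) = 6 - \left(g - \frac{-1 + g}{2 g}\right) = 6 - g + \frac{-1 + g}{2 g}$)
$R{\left(B \right)} = \frac{823}{117}$ ($R{\left(B \right)} = 7 - \frac{\frac{1}{3} + \frac{1}{9} \cdot 1}{-13} = 7 - \left(\frac{1}{3} + \frac{1}{9}\right) \left(- \frac{1}{13}\right) = 7 - \frac{4}{9} \left(- \frac{1}{13}\right) = 7 - - \frac{4}{117} = 7 + \frac{4}{117} = \frac{823}{117}$)
$814 \left(1583 + R{\left(D{\left(5 \left(-3\right) \right)} \right)}\right) = 814 \left(1583 + \frac{823}{117}\right) = 814 \cdot \frac{186034}{117} = \frac{151431676}{117}$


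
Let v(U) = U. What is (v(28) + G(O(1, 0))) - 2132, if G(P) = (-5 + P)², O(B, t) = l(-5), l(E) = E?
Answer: -2004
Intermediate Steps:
O(B, t) = -5
(v(28) + G(O(1, 0))) - 2132 = (28 + (-5 - 5)²) - 2132 = (28 + (-10)²) - 2132 = (28 + 100) - 2132 = 128 - 2132 = -2004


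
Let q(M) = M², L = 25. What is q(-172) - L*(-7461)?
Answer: 216109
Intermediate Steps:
q(-172) - L*(-7461) = (-172)² - 25*(-7461) = 29584 - 1*(-186525) = 29584 + 186525 = 216109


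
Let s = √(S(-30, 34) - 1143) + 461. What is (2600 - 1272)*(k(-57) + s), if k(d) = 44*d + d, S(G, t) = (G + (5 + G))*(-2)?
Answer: -2794112 + 1328*I*√1033 ≈ -2.7941e+6 + 42682.0*I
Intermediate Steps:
S(G, t) = -10 - 4*G (S(G, t) = (5 + 2*G)*(-2) = -10 - 4*G)
k(d) = 45*d
s = 461 + I*√1033 (s = √((-10 - 4*(-30)) - 1143) + 461 = √((-10 + 120) - 1143) + 461 = √(110 - 1143) + 461 = √(-1033) + 461 = I*√1033 + 461 = 461 + I*√1033 ≈ 461.0 + 32.14*I)
(2600 - 1272)*(k(-57) + s) = (2600 - 1272)*(45*(-57) + (461 + I*√1033)) = 1328*(-2565 + (461 + I*√1033)) = 1328*(-2104 + I*√1033) = -2794112 + 1328*I*√1033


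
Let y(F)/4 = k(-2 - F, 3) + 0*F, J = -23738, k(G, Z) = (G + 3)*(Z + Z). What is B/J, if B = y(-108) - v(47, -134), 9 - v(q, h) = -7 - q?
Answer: -2553/23738 ≈ -0.10755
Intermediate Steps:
v(q, h) = 16 + q (v(q, h) = 9 - (-7 - q) = 9 + (7 + q) = 16 + q)
k(G, Z) = 2*Z*(3 + G) (k(G, Z) = (3 + G)*(2*Z) = 2*Z*(3 + G))
y(F) = 24 - 24*F (y(F) = 4*(2*3*(3 + (-2 - F)) + 0*F) = 4*(2*3*(1 - F) + 0) = 4*((6 - 6*F) + 0) = 4*(6 - 6*F) = 24 - 24*F)
B = 2553 (B = (24 - 24*(-108)) - (16 + 47) = (24 + 2592) - 1*63 = 2616 - 63 = 2553)
B/J = 2553/(-23738) = 2553*(-1/23738) = -2553/23738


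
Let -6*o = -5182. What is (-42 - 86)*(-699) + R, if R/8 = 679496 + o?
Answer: 16597048/3 ≈ 5.5324e+6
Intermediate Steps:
o = 2591/3 (o = -1/6*(-5182) = 2591/3 ≈ 863.67)
R = 16328632/3 (R = 8*(679496 + 2591/3) = 8*(2041079/3) = 16328632/3 ≈ 5.4429e+6)
(-42 - 86)*(-699) + R = (-42 - 86)*(-699) + 16328632/3 = -128*(-699) + 16328632/3 = 89472 + 16328632/3 = 16597048/3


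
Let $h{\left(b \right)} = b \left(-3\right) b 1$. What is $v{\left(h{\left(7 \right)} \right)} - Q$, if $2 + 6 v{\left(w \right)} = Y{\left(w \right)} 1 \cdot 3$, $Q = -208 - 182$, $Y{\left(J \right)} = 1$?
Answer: $\frac{2341}{6} \approx 390.17$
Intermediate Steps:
$Q = -390$ ($Q = -208 - 182 = -390$)
$h{\left(b \right)} = - 3 b^{2}$ ($h{\left(b \right)} = - 3 b b = - 3 b^{2}$)
$v{\left(w \right)} = \frac{1}{6}$ ($v{\left(w \right)} = - \frac{1}{3} + \frac{1 \cdot 1 \cdot 3}{6} = - \frac{1}{3} + \frac{1 \cdot 3}{6} = - \frac{1}{3} + \frac{1}{6} \cdot 3 = - \frac{1}{3} + \frac{1}{2} = \frac{1}{6}$)
$v{\left(h{\left(7 \right)} \right)} - Q = \frac{1}{6} - -390 = \frac{1}{6} + 390 = \frac{2341}{6}$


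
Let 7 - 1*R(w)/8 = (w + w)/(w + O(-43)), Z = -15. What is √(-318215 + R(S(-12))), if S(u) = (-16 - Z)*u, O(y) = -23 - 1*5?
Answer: I*√318147 ≈ 564.04*I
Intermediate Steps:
O(y) = -28 (O(y) = -23 - 5 = -28)
S(u) = -u (S(u) = (-16 - 1*(-15))*u = (-16 + 15)*u = -u)
R(w) = 56 - 16*w/(-28 + w) (R(w) = 56 - 8*(w + w)/(w - 28) = 56 - 8*2*w/(-28 + w) = 56 - 16*w/(-28 + w))
√(-318215 + R(S(-12))) = √(-318215 + 8*(-196 + 5*(-1*(-12)))/(-28 - 1*(-12))) = √(-318215 + 8*(-196 + 5*12)/(-28 + 12)) = √(-318215 + 8*(-196 + 60)/(-16)) = √(-318215 + 8*(-1/16)*(-136)) = √(-318215 + 68) = √(-318147) = I*√318147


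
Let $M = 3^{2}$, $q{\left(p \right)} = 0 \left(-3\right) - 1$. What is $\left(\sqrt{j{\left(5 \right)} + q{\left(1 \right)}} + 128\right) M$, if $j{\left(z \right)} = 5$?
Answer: $1170$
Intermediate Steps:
$q{\left(p \right)} = -1$ ($q{\left(p \right)} = 0 - 1 = -1$)
$M = 9$
$\left(\sqrt{j{\left(5 \right)} + q{\left(1 \right)}} + 128\right) M = \left(\sqrt{5 - 1} + 128\right) 9 = \left(\sqrt{4} + 128\right) 9 = \left(2 + 128\right) 9 = 130 \cdot 9 = 1170$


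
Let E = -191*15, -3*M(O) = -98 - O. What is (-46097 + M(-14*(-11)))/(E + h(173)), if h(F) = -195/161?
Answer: 7408093/461460 ≈ 16.054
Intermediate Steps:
M(O) = 98/3 + O/3 (M(O) = -(-98 - O)/3 = 98/3 + O/3)
E = -2865
h(F) = -195/161 (h(F) = -195*1/161 = -195/161)
(-46097 + M(-14*(-11)))/(E + h(173)) = (-46097 + (98/3 + (-14*(-11))/3))/(-2865 - 195/161) = (-46097 + (98/3 + (⅓)*154))/(-461460/161) = (-46097 + (98/3 + 154/3))*(-161/461460) = (-46097 + 84)*(-161/461460) = -46013*(-161/461460) = 7408093/461460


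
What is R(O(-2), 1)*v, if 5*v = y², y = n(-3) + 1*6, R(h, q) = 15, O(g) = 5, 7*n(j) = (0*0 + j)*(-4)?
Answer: 8748/49 ≈ 178.53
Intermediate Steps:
n(j) = -4*j/7 (n(j) = ((0*0 + j)*(-4))/7 = ((0 + j)*(-4))/7 = (j*(-4))/7 = (-4*j)/7 = -4*j/7)
y = 54/7 (y = -4/7*(-3) + 1*6 = 12/7 + 6 = 54/7 ≈ 7.7143)
v = 2916/245 (v = (54/7)²/5 = (⅕)*(2916/49) = 2916/245 ≈ 11.902)
R(O(-2), 1)*v = 15*(2916/245) = 8748/49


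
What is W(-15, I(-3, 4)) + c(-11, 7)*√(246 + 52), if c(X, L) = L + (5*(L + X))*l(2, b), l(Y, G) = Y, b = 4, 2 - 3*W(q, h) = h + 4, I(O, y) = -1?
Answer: -⅓ - 33*√298 ≈ -570.00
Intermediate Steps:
W(q, h) = -⅔ - h/3 (W(q, h) = ⅔ - (h + 4)/3 = ⅔ - (4 + h)/3 = ⅔ + (-4/3 - h/3) = -⅔ - h/3)
c(X, L) = 10*X + 11*L (c(X, L) = L + (5*(L + X))*2 = L + (5*L + 5*X)*2 = L + (10*L + 10*X) = 10*X + 11*L)
W(-15, I(-3, 4)) + c(-11, 7)*√(246 + 52) = (-⅔ - ⅓*(-1)) + (10*(-11) + 11*7)*√(246 + 52) = (-⅔ + ⅓) + (-110 + 77)*√298 = -⅓ - 33*√298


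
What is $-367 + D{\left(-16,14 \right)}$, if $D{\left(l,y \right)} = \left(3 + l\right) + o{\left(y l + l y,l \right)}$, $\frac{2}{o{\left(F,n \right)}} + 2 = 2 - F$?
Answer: $- \frac{85119}{224} \approx -380.0$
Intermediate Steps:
$o{\left(F,n \right)} = - \frac{2}{F}$ ($o{\left(F,n \right)} = \frac{2}{-2 - \left(-2 + F\right)} = \frac{2}{\left(-1\right) F} = 2 \left(- \frac{1}{F}\right) = - \frac{2}{F}$)
$D{\left(l,y \right)} = 3 + l - \frac{1}{l y}$ ($D{\left(l,y \right)} = \left(3 + l\right) - \frac{2}{y l + l y} = \left(3 + l\right) - \frac{2}{l y + l y} = \left(3 + l\right) - \frac{2}{2 l y} = \left(3 + l\right) - 2 \frac{1}{2 l y} = \left(3 + l\right) - \frac{1}{l y} = 3 + l - \frac{1}{l y}$)
$-367 + D{\left(-16,14 \right)} = -367 - \left(13 + \frac{1}{\left(-16\right) 14}\right) = -367 - \left(13 - \frac{1}{224}\right) = -367 + \left(3 - 16 + \frac{1}{224}\right) = -367 - \frac{2911}{224} = - \frac{85119}{224}$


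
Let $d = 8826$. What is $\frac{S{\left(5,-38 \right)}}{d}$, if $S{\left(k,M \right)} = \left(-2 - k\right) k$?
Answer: $- \frac{35}{8826} \approx -0.0039656$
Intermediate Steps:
$S{\left(k,M \right)} = k \left(-2 - k\right)$
$\frac{S{\left(5,-38 \right)}}{d} = \frac{\left(-1\right) 5 \left(2 + 5\right)}{8826} = \left(-1\right) 5 \cdot 7 \cdot \frac{1}{8826} = \left(-35\right) \frac{1}{8826} = - \frac{35}{8826}$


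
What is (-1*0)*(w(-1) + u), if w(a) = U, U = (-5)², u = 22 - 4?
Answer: 0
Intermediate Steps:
u = 18
U = 25
w(a) = 25
(-1*0)*(w(-1) + u) = (-1*0)*(25 + 18) = 0*43 = 0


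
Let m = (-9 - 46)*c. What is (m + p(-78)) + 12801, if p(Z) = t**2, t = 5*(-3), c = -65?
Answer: 16601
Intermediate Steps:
t = -15
p(Z) = 225 (p(Z) = (-15)**2 = 225)
m = 3575 (m = (-9 - 46)*(-65) = -55*(-65) = 3575)
(m + p(-78)) + 12801 = (3575 + 225) + 12801 = 3800 + 12801 = 16601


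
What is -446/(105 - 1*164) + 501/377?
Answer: 197701/22243 ≈ 8.8882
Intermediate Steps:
-446/(105 - 1*164) + 501/377 = -446/(105 - 164) + 501*(1/377) = -446/(-59) + 501/377 = -446*(-1/59) + 501/377 = 446/59 + 501/377 = 197701/22243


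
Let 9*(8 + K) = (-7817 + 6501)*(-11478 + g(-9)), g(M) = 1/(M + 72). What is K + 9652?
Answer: 136726408/81 ≈ 1.6880e+6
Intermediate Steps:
g(M) = 1/(72 + M)
K = 135944596/81 (K = -8 + ((-7817 + 6501)*(-11478 + 1/(72 - 9)))/9 = -8 + (-1316*(-11478 + 1/63))/9 = -8 + (-1316*(-723113/63))/9 = -8 + (1/9)*(135945244/9) = -8 + 135945244/81 = 135944596/81 ≈ 1.6783e+6)
K + 9652 = 135944596/81 + 9652 = 136726408/81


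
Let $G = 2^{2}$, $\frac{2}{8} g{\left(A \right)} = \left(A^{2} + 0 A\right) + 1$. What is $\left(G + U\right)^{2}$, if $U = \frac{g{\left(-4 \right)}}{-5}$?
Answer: $\frac{2304}{25} \approx 92.16$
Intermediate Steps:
$g{\left(A \right)} = 4 + 4 A^{2}$ ($g{\left(A \right)} = 4 \left(\left(A^{2} + 0 A\right) + 1\right) = 4 \left(\left(A^{2} + 0\right) + 1\right) = 4 \left(A^{2} + 1\right) = 4 \left(1 + A^{2}\right) = 4 + 4 A^{2}$)
$G = 4$
$U = - \frac{68}{5}$ ($U = \frac{4 + 4 \left(-4\right)^{2}}{-5} = \left(4 + 4 \cdot 16\right) \left(- \frac{1}{5}\right) = \left(4 + 64\right) \left(- \frac{1}{5}\right) = 68 \left(- \frac{1}{5}\right) = - \frac{68}{5} \approx -13.6$)
$\left(G + U\right)^{2} = \left(4 - \frac{68}{5}\right)^{2} = \left(- \frac{48}{5}\right)^{2} = \frac{2304}{25}$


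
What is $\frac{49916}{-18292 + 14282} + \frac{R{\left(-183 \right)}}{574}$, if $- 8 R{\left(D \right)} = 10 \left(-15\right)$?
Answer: $- \frac{57153193}{4603480} \approx -12.415$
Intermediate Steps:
$R{\left(D \right)} = \frac{75}{4}$ ($R{\left(D \right)} = - \frac{10 \left(-15\right)}{8} = \left(- \frac{1}{8}\right) \left(-150\right) = \frac{75}{4}$)
$\frac{49916}{-18292 + 14282} + \frac{R{\left(-183 \right)}}{574} = \frac{49916}{-18292 + 14282} + \frac{75}{4 \cdot 574} = \frac{49916}{-4010} + \frac{75}{4} \cdot \frac{1}{574} = 49916 \left(- \frac{1}{4010}\right) + \frac{75}{2296} = - \frac{24958}{2005} + \frac{75}{2296} = - \frac{57153193}{4603480}$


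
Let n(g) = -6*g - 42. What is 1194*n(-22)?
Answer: 107460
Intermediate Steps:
n(g) = -42 - 6*g
1194*n(-22) = 1194*(-42 - 6*(-22)) = 1194*(-42 + 132) = 1194*90 = 107460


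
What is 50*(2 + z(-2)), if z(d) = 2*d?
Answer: -100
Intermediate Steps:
50*(2 + z(-2)) = 50*(2 + 2*(-2)) = 50*(2 - 4) = 50*(-2) = -100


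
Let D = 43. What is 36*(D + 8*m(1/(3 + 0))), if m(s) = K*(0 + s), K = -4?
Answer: 1164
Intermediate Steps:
m(s) = -4*s (m(s) = -4*(0 + s) = -4*s)
36*(D + 8*m(1/(3 + 0))) = 36*(43 + 8*(-4/(3 + 0))) = 36*(43 + 8*(-4/3)) = 36*(43 - 32/3) = 36*(97/3) = 1164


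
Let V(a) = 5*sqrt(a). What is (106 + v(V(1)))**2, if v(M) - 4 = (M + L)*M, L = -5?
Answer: 12100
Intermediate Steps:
v(M) = 4 + M*(-5 + M) (v(M) = 4 + (M - 5)*M = 4 + (-5 + M)*M = 4 + M*(-5 + M))
(106 + v(V(1)))**2 = (106 + (4 + (5*sqrt(1))**2 - 25*sqrt(1)))**2 = (106 + (4 + (5*1)**2 - 25))**2 = (106 + (4 + 5**2 - 5*5))**2 = (106 + (4 + 25 - 25))**2 = (106 + 4)**2 = 110**2 = 12100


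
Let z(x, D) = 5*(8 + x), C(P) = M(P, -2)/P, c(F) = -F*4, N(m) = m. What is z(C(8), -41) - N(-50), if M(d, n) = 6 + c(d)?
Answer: 295/4 ≈ 73.750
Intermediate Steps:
c(F) = -4*F
M(d, n) = 6 - 4*d
C(P) = (6 - 4*P)/P
z(x, D) = 40 + 5*x
z(C(8), -41) - N(-50) = (40 + 5*(-4 + 6/8)) - 1*(-50) = (40 + 5*(-4 + 6*(1/8))) + 50 = (40 + 5*(-4 + 3/4)) + 50 = (40 + 5*(-13/4)) + 50 = (40 - 65/4) + 50 = 95/4 + 50 = 295/4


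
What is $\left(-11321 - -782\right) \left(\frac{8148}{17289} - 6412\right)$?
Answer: $\frac{129804085320}{1921} \approx 6.7571 \cdot 10^{7}$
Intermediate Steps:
$\left(-11321 - -782\right) \left(\frac{8148}{17289} - 6412\right) = \left(-11321 + 782\right) \left(8148 \cdot \frac{1}{17289} - 6412\right) = - 10539 \left(\frac{2716}{5763} - 6412\right) = \left(-10539\right) \left(- \frac{36949640}{5763}\right) = \frac{129804085320}{1921}$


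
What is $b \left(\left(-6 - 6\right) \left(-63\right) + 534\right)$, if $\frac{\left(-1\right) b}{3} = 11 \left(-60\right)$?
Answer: $2554200$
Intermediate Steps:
$b = 1980$ ($b = - 3 \cdot 11 \left(-60\right) = \left(-3\right) \left(-660\right) = 1980$)
$b \left(\left(-6 - 6\right) \left(-63\right) + 534\right) = 1980 \left(\left(-6 - 6\right) \left(-63\right) + 534\right) = 1980 \left(\left(-12\right) \left(-63\right) + 534\right) = 1980 \left(756 + 534\right) = 1980 \cdot 1290 = 2554200$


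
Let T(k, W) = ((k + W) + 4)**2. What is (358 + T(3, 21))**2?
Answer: 1304164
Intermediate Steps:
T(k, W) = (4 + W + k)**2 (T(k, W) = ((W + k) + 4)**2 = (4 + W + k)**2)
(358 + T(3, 21))**2 = (358 + (4 + 21 + 3)**2)**2 = (358 + 28**2)**2 = (358 + 784)**2 = 1142**2 = 1304164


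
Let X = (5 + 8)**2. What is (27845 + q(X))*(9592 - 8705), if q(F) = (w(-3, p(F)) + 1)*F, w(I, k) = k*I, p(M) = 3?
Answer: 23499291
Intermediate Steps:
w(I, k) = I*k
X = 169 (X = 13**2 = 169)
q(F) = -8*F (q(F) = (-3*3 + 1)*F = (-9 + 1)*F = -8*F)
(27845 + q(X))*(9592 - 8705) = (27845 - 8*169)*(9592 - 8705) = (27845 - 1352)*887 = 26493*887 = 23499291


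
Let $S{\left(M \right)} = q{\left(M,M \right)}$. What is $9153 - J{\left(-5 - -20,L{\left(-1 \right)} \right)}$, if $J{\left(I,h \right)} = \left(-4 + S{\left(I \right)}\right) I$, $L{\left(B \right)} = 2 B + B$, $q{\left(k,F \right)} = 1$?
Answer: $9198$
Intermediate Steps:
$S{\left(M \right)} = 1$
$L{\left(B \right)} = 3 B$
$J{\left(I,h \right)} = - 3 I$ ($J{\left(I,h \right)} = \left(-4 + 1\right) I = - 3 I$)
$9153 - J{\left(-5 - -20,L{\left(-1 \right)} \right)} = 9153 - - 3 \left(-5 - -20\right) = 9153 - - 3 \left(-5 + 20\right) = 9153 - \left(-3\right) 15 = 9153 - -45 = 9153 + 45 = 9198$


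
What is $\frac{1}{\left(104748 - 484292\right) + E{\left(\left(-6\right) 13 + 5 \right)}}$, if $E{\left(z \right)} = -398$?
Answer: $- \frac{1}{379942} \approx -2.632 \cdot 10^{-6}$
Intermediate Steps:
$\frac{1}{\left(104748 - 484292\right) + E{\left(\left(-6\right) 13 + 5 \right)}} = \frac{1}{\left(104748 - 484292\right) - 398} = \frac{1}{-379544 - 398} = \frac{1}{-379942} = - \frac{1}{379942}$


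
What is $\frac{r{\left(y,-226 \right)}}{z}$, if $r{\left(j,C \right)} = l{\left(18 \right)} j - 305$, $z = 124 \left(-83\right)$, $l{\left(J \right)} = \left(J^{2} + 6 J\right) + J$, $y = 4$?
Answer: $- \frac{1495}{10292} \approx -0.14526$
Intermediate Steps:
$l{\left(J \right)} = J^{2} + 7 J$
$z = -10292$
$r{\left(j,C \right)} = -305 + 450 j$ ($r{\left(j,C \right)} = 18 \left(7 + 18\right) j - 305 = 18 \cdot 25 j - 305 = 450 j - 305 = -305 + 450 j$)
$\frac{r{\left(y,-226 \right)}}{z} = \frac{-305 + 450 \cdot 4}{-10292} = \left(-305 + 1800\right) \left(- \frac{1}{10292}\right) = 1495 \left(- \frac{1}{10292}\right) = - \frac{1495}{10292}$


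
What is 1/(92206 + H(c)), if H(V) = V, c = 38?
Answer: 1/92244 ≈ 1.0841e-5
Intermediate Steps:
1/(92206 + H(c)) = 1/(92206 + 38) = 1/92244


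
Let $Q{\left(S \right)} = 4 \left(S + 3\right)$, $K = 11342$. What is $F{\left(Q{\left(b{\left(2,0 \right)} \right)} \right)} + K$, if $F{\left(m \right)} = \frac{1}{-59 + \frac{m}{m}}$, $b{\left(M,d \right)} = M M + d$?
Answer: $\frac{657835}{58} \approx 11342.0$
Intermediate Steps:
$b{\left(M,d \right)} = d + M^{2}$ ($b{\left(M,d \right)} = M^{2} + d = d + M^{2}$)
$Q{\left(S \right)} = 12 + 4 S$ ($Q{\left(S \right)} = 4 \left(3 + S\right) = 12 + 4 S$)
$F{\left(m \right)} = - \frac{1}{58}$ ($F{\left(m \right)} = \frac{1}{-59 + 1} = \frac{1}{-58} = - \frac{1}{58}$)
$F{\left(Q{\left(b{\left(2,0 \right)} \right)} \right)} + K = - \frac{1}{58} + 11342 = \frac{657835}{58}$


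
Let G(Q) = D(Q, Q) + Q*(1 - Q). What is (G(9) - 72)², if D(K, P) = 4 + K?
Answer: 17161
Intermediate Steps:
G(Q) = 4 + Q + Q*(1 - Q) (G(Q) = (4 + Q) + Q*(1 - Q) = 4 + Q + Q*(1 - Q))
(G(9) - 72)² = ((4 - 1*9² + 2*9) - 72)² = ((4 - 1*81 + 18) - 72)² = ((4 - 81 + 18) - 72)² = (-59 - 72)² = (-131)² = 17161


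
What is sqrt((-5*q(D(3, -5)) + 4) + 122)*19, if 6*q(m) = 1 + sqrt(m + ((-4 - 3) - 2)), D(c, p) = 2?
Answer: 19*sqrt(4506 - 30*I*sqrt(7))/6 ≈ 212.58 - 1.8721*I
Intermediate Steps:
q(m) = 1/6 + sqrt(-9 + m)/6 (q(m) = (1 + sqrt(m + ((-4 - 3) - 2)))/6 = (1 + sqrt(m + (-7 - 2)))/6 = (1 + sqrt(m - 9))/6 = (1 + sqrt(-9 + m))/6 = 1/6 + sqrt(-9 + m)/6)
sqrt((-5*q(D(3, -5)) + 4) + 122)*19 = sqrt((-5*(1/6 + sqrt(-9 + 2)/6) + 4) + 122)*19 = sqrt((-5*(1/6 + sqrt(-7)/6) + 4) + 122)*19 = sqrt((-5*(1/6 + (I*sqrt(7))/6) + 4) + 122)*19 = sqrt((-5*(1/6 + I*sqrt(7)/6) + 4) + 122)*19 = sqrt(((-5/6 - 5*I*sqrt(7)/6) + 4) + 122)*19 = sqrt((19/6 - 5*I*sqrt(7)/6) + 122)*19 = sqrt(751/6 - 5*I*sqrt(7)/6)*19 = 19*sqrt(751/6 - 5*I*sqrt(7)/6)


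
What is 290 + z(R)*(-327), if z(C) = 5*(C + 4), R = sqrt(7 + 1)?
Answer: -6250 - 3270*sqrt(2) ≈ -10874.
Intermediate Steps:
R = 2*sqrt(2) (R = sqrt(8) = 2*sqrt(2) ≈ 2.8284)
z(C) = 20 + 5*C (z(C) = 5*(4 + C) = 20 + 5*C)
290 + z(R)*(-327) = 290 + (20 + 5*(2*sqrt(2)))*(-327) = 290 + (20 + 10*sqrt(2))*(-327) = 290 + (-6540 - 3270*sqrt(2)) = -6250 - 3270*sqrt(2)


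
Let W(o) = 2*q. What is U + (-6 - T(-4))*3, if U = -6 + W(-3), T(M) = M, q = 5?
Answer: -2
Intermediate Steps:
W(o) = 10 (W(o) = 2*5 = 10)
U = 4 (U = -6 + 10 = 4)
U + (-6 - T(-4))*3 = 4 + (-6 - 1*(-4))*3 = 4 + (-6 + 4)*3 = 4 - 2*3 = 4 - 6 = -2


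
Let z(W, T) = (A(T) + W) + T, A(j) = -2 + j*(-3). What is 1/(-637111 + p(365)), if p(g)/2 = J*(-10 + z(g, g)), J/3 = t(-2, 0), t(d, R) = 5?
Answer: -1/648421 ≈ -1.5422e-6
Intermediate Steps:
J = 15 (J = 3*5 = 15)
A(j) = -2 - 3*j
z(W, T) = -2 + W - 2*T (z(W, T) = ((-2 - 3*T) + W) + T = (-2 + W - 3*T) + T = -2 + W - 2*T)
p(g) = -360 - 30*g (p(g) = 2*(15*(-10 + (-2 + g - 2*g))) = 2*(15*(-10 + (-2 - g))) = 2*(15*(-12 - g)) = 2*(-180 - 15*g) = -360 - 30*g)
1/(-637111 + p(365)) = 1/(-637111 + (-360 - 30*365)) = 1/(-637111 + (-360 - 10950)) = 1/(-637111 - 11310) = 1/(-648421) = -1/648421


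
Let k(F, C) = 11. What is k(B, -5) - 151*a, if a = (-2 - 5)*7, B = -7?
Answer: 7410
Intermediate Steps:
a = -49 (a = -7*7 = -49)
k(B, -5) - 151*a = 11 - 151*(-49) = 11 + 7399 = 7410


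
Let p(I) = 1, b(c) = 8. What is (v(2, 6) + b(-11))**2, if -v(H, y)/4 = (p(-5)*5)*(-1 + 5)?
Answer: 5184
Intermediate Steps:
v(H, y) = -80 (v(H, y) = -4*1*5*(-1 + 5) = -20*4 = -4*20 = -80)
(v(2, 6) + b(-11))**2 = (-80 + 8)**2 = (-72)**2 = 5184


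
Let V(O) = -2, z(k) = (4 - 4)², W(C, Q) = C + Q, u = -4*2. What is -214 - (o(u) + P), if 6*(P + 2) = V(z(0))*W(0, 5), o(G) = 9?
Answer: -658/3 ≈ -219.33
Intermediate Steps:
u = -8
z(k) = 0 (z(k) = 0² = 0)
P = -11/3 (P = -2 + (-2*(0 + 5))/6 = -2 + (-2*5)/6 = -2 + (⅙)*(-10) = -2 - 5/3 = -11/3 ≈ -3.6667)
-214 - (o(u) + P) = -214 - (9 - 11/3) = -214 - 1*16/3 = -214 - 16/3 = -658/3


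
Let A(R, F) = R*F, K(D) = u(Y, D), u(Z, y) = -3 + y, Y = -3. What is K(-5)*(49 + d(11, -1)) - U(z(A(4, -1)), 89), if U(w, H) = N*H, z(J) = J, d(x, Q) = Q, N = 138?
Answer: -12666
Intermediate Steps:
K(D) = -3 + D
A(R, F) = F*R
U(w, H) = 138*H
K(-5)*(49 + d(11, -1)) - U(z(A(4, -1)), 89) = (-3 - 5)*(49 - 1) - 138*89 = -8*48 - 1*12282 = -384 - 12282 = -12666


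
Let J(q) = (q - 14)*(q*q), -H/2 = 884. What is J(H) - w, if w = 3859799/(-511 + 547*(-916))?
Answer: -2793815431449385/501563 ≈ -5.5702e+9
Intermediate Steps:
H = -1768 (H = -2*884 = -1768)
J(q) = q**2*(-14 + q) (J(q) = (-14 + q)*q**2 = q**2*(-14 + q))
w = -3859799/501563 (w = 3859799/(-511 - 501052) = 3859799/(-501563) = 3859799*(-1/501563) = -3859799/501563 ≈ -7.6955)
J(H) - w = (-1768)**2*(-14 - 1768) - 1*(-3859799/501563) = 3125824*(-1782) + 3859799/501563 = -5570218368 + 3859799/501563 = -2793815431449385/501563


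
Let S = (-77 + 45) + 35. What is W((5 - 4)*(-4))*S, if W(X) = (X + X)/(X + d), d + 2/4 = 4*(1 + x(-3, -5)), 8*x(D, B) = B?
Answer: 8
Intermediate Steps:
x(D, B) = B/8
d = 1 (d = -½ + 4*(1 + (⅛)*(-5)) = -½ + 4*(1 - 5/8) = -½ + 4*(3/8) = -½ + 3/2 = 1)
W(X) = 2*X/(1 + X) (W(X) = (X + X)/(X + 1) = (2*X)/(1 + X) = 2*X/(1 + X))
S = 3 (S = -32 + 35 = 3)
W((5 - 4)*(-4))*S = (2*((5 - 4)*(-4))/(1 + (5 - 4)*(-4)))*3 = (2*(1*(-4))/(1 + 1*(-4)))*3 = (2*(-4)/(1 - 4))*3 = (2*(-4)/(-3))*3 = (2*(-4)*(-⅓))*3 = (8/3)*3 = 8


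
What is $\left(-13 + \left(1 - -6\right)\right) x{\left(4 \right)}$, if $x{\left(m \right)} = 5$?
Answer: $-30$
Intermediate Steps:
$\left(-13 + \left(1 - -6\right)\right) x{\left(4 \right)} = \left(-13 + \left(1 - -6\right)\right) 5 = \left(-13 + \left(1 + 6\right)\right) 5 = \left(-13 + 7\right) 5 = \left(-6\right) 5 = -30$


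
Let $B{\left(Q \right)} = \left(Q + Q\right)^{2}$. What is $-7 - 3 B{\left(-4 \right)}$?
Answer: $-199$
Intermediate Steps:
$B{\left(Q \right)} = 4 Q^{2}$ ($B{\left(Q \right)} = \left(2 Q\right)^{2} = 4 Q^{2}$)
$-7 - 3 B{\left(-4 \right)} = -7 - 3 \cdot 4 \left(-4\right)^{2} = -7 - 3 \cdot 4 \cdot 16 = -7 - 192 = -199$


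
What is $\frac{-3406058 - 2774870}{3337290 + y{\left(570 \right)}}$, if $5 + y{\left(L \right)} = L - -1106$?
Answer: $- \frac{6180928}{3338961} \approx -1.8512$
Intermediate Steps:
$y{\left(L \right)} = 1101 + L$ ($y{\left(L \right)} = -5 + \left(L - -1106\right) = -5 + \left(L + 1106\right) = -5 + \left(1106 + L\right) = 1101 + L$)
$\frac{-3406058 - 2774870}{3337290 + y{\left(570 \right)}} = \frac{-3406058 - 2774870}{3337290 + \left(1101 + 570\right)} = - \frac{6180928}{3337290 + 1671} = - \frac{6180928}{3338961}$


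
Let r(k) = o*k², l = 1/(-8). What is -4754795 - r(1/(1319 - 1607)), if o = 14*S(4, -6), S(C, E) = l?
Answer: -1577526865913/331776 ≈ -4.7548e+6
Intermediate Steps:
l = -⅛ ≈ -0.12500
S(C, E) = -⅛
o = -7/4 (o = 14*(-⅛) = -7/4 ≈ -1.7500)
r(k) = -7*k²/4
-4754795 - r(1/(1319 - 1607)) = -4754795 - (-7)*(1/(1319 - 1607))²/4 = -4754795 - (-7)*(1/(-288))²/4 = -4754795 - (-7)*(-1/288)²/4 = -4754795 - (-7)/(4*82944) = -4754795 - 1*(-7/331776) = -4754795 + 7/331776 = -1577526865913/331776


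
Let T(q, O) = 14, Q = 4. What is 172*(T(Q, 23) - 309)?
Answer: -50740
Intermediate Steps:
172*(T(Q, 23) - 309) = 172*(14 - 309) = 172*(-295) = -50740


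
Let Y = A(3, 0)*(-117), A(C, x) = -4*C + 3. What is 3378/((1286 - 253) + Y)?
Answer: 1689/1043 ≈ 1.6194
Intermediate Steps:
A(C, x) = 3 - 4*C
Y = 1053 (Y = (3 - 4*3)*(-117) = (3 - 12)*(-117) = -9*(-117) = 1053)
3378/((1286 - 253) + Y) = 3378/((1286 - 253) + 1053) = 3378/(1033 + 1053) = 3378/2086 = 3378*(1/2086) = 1689/1043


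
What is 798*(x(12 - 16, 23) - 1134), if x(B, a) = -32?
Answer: -930468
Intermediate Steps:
798*(x(12 - 16, 23) - 1134) = 798*(-32 - 1134) = 798*(-1166) = -930468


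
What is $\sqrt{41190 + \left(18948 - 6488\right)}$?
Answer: $5 \sqrt{2146} \approx 231.62$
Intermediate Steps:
$\sqrt{41190 + \left(18948 - 6488\right)} = \sqrt{41190 + 12460} = \sqrt{53650} = 5 \sqrt{2146}$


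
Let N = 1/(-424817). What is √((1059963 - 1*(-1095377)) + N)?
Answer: 23*√735298859249067/424817 ≈ 1468.1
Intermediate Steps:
N = -1/424817 ≈ -2.3540e-6
√((1059963 - 1*(-1095377)) + N) = √((1059963 - 1*(-1095377)) - 1/424817) = √((1059963 + 1095377) - 1/424817) = √(2155340 - 1/424817) = √(915625072779/424817) = 23*√735298859249067/424817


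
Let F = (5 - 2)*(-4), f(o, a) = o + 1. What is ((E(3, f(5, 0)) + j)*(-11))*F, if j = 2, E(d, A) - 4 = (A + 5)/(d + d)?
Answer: 1034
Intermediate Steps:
f(o, a) = 1 + o
E(d, A) = 4 + (5 + A)/(2*d) (E(d, A) = 4 + (A + 5)/(d + d) = 4 + (5 + A)/((2*d)) = 4 + (5 + A)*(1/(2*d)) = 4 + (5 + A)/(2*d))
F = -12 (F = 3*(-4) = -12)
((E(3, f(5, 0)) + j)*(-11))*F = (((1/2)*(5 + (1 + 5) + 8*3)/3 + 2)*(-11))*(-12) = (((1/2)*(1/3)*(5 + 6 + 24) + 2)*(-11))*(-12) = (((1/2)*(1/3)*35 + 2)*(-11))*(-12) = ((35/6 + 2)*(-11))*(-12) = ((47/6)*(-11))*(-12) = -517/6*(-12) = 1034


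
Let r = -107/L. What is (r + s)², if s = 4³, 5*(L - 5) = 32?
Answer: 9690769/3249 ≈ 2982.7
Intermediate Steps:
L = 57/5 (L = 5 + (⅕)*32 = 5 + 32/5 = 57/5 ≈ 11.400)
s = 64
r = -535/57 (r = -107/57/5 = -107*5/57 = -535/57 ≈ -9.3860)
(r + s)² = (-535/57 + 64)² = (3113/57)² = 9690769/3249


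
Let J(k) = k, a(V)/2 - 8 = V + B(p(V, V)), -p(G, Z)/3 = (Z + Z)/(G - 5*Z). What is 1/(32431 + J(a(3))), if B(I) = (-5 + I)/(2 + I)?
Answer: 1/32451 ≈ 3.0816e-5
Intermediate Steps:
p(G, Z) = -6*Z/(G - 5*Z) (p(G, Z) = -3*(Z + Z)/(G - 5*Z) = -3*2*Z/(G - 5*Z) = -6*Z/(G - 5*Z))
B(I) = (-5 + I)/(2 + I)
a(V) = 14 + 2*V (a(V) = 16 + 2*(V + (-5 - 6*V/(V - 5*V))/(2 - 6*V/(V - 5*V))) = 16 + 2*(V + (-5 - 6*V/((-4*V)))/(2 - 6*V/((-4*V)))) = 16 + 2*(V + (-5 - 6*V*(-1/(4*V)))/(2 - 6*V*(-1/(4*V)))) = 16 + 2*(V + (-5 + 3/2)/(2 + 3/2)) = 16 + 2*(V - 7/2/(7/2)) = 16 + 2*(V + (2/7)*(-7/2)) = 16 + 2*(V - 1) = 16 + 2*(-1 + V) = 16 + (-2 + 2*V) = 14 + 2*V)
1/(32431 + J(a(3))) = 1/(32431 + (14 + 2*3)) = 1/(32431 + (14 + 6)) = 1/(32431 + 20) = 1/32451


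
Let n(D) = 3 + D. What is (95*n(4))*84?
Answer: 55860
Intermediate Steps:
(95*n(4))*84 = (95*(3 + 4))*84 = (95*7)*84 = 665*84 = 55860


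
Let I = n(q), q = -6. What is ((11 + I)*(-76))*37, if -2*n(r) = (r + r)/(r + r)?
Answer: -29526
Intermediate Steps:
n(r) = -½ (n(r) = -(r + r)/(2*(r + r)) = -2*r/(2*(2*r)) = -2*r*1/(2*r)/2 = -½*1 = -½)
I = -½ ≈ -0.50000
((11 + I)*(-76))*37 = ((11 - ½)*(-76))*37 = ((21/2)*(-76))*37 = -798*37 = -29526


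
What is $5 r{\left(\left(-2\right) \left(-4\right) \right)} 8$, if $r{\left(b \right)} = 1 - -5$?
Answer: $240$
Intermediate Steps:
$r{\left(b \right)} = 6$ ($r{\left(b \right)} = 1 + 5 = 6$)
$5 r{\left(\left(-2\right) \left(-4\right) \right)} 8 = 5 \cdot 6 \cdot 8 = 30 \cdot 8 = 240$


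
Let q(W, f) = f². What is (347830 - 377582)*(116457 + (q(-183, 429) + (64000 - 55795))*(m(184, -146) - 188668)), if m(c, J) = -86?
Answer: 1079613353723304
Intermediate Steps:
(347830 - 377582)*(116457 + (q(-183, 429) + (64000 - 55795))*(m(184, -146) - 188668)) = (347830 - 377582)*(116457 + (429² + (64000 - 55795))*(-86 - 188668)) = -29752*(116457 + (184041 + 8205)*(-188754)) = -29752*(116457 + 192246*(-188754)) = -29752*(116457 - 36287201484) = -29752*(-36287085027) = 1079613353723304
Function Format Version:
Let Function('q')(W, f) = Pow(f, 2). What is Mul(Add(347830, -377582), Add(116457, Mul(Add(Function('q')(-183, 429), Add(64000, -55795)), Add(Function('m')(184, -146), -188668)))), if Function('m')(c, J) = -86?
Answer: 1079613353723304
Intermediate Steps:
Mul(Add(347830, -377582), Add(116457, Mul(Add(Function('q')(-183, 429), Add(64000, -55795)), Add(Function('m')(184, -146), -188668)))) = Mul(Add(347830, -377582), Add(116457, Mul(Add(Pow(429, 2), Add(64000, -55795)), Add(-86, -188668)))) = Mul(-29752, Add(116457, Mul(Add(184041, 8205), -188754))) = Mul(-29752, Add(116457, Mul(192246, -188754))) = Mul(-29752, Add(116457, -36287201484)) = Mul(-29752, -36287085027) = 1079613353723304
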